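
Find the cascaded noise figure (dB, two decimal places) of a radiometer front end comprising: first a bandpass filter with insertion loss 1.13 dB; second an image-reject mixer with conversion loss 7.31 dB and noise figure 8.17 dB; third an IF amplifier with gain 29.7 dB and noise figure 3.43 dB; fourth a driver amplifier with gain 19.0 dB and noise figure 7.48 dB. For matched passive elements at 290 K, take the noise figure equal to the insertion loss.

12.29 dB

Convert to linear (a loss of L dB is a gain of −L dB): F_i = 10^(NF_i/10), G_i = 10^(G_i,dB/10)
  Stage 1: F_1 = 10^(1.13/10) = 1.297, G_1 = 10^(−1.13/10) = 0.7709
  Stage 2: F_2 = 10^(8.17/10) = 6.561, G_2 = 10^(−7.31/10) = 0.1858
  Stage 3: F_3 = 10^(3.43/10) = 2.203, G_3 = 10^(29.7/10) = 933.3
  Stage 4: F_4 = 10^(7.48/10) = 5.598, G_4 = 10^(19.0/10) = 79.43
Friis cascade:
  F = 1.297 + (6.561 − 1)/0.7709 + (2.203 − 1)/0.1432 + (5.598 − 1)/133.7 = 16.95
NF = 10 log₁₀(16.95) = 12.29 dB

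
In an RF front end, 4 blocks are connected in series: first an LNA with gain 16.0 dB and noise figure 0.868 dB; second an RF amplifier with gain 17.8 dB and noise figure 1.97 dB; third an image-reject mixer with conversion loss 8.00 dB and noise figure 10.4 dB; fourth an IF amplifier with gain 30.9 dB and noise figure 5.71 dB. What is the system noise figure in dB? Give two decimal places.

Convert to linear (a loss of L dB is a gain of −L dB): F_i = 10^(NF_i/10), G_i = 10^(G_i,dB/10)
  Stage 1: F_1 = 10^(0.868/10) = 1.221, G_1 = 10^(16.0/10) = 39.81
  Stage 2: F_2 = 10^(1.97/10) = 1.574, G_2 = 10^(17.8/10) = 60.26
  Stage 3: F_3 = 10^(10.4/10) = 10.96, G_3 = 10^(−8.00/10) = 0.1585
  Stage 4: F_4 = 10^(5.71/10) = 3.724, G_4 = 10^(30.9/10) = 1230
Friis cascade:
  F = 1.221 + (1.574 − 1)/39.81 + (10.96 − 1)/2399 + (3.724 − 1)/380.2 = 1.247
NF = 10 log₁₀(1.247) = 0.96 dB

0.96 dB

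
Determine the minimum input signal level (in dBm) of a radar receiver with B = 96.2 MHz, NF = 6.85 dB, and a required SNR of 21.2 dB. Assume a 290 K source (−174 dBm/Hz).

Sensitivity = −174 + 10 log₁₀(B) + NF + SNR_min
= −174 + 79.83 + 6.85 + 21.2
= −66.12 dBm → −66.1 dBm

−66.1 dBm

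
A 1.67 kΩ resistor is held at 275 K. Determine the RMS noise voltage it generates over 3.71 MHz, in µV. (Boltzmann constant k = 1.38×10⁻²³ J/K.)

V_n = √(4kTRB)
4kTRB = 4 × 1.38×10⁻²³ × 275 × 1.67×10³ × 3.71×10⁶ = 9.41×10⁻¹¹ V²
V_n = √(9.41×10⁻¹¹) = 9.70×10⁻⁶ V = 9.70 µV

9.70 µV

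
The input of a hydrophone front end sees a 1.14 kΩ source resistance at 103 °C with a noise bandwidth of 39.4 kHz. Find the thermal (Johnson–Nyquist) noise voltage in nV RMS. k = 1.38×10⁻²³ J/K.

T = 103 °C + 273.15 = 376.15 K
V_n = √(4kTRB)
4kTRB = 4 × 1.38×10⁻²³ × 376.15 × 1.14×10³ × 3.94×10⁴ = 9.33×10⁻¹³ V²
V_n = √(9.33×10⁻¹³) = 9.66×10⁻⁷ V = 966 nV

966 nV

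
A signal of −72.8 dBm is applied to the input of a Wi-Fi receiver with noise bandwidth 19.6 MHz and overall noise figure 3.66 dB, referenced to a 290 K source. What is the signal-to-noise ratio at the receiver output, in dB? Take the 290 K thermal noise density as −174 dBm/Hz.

Noise floor: N = −174 + 10 log₁₀(B) + NF
10 log₁₀(1.96×10⁷) = 72.92 dB
N = −174 + 72.92 + 3.66 = −97.42 dBm
SNR = P_sig − N = −72.8 − (−97.42) = 24.62 dB → 24.6 dB

24.6 dB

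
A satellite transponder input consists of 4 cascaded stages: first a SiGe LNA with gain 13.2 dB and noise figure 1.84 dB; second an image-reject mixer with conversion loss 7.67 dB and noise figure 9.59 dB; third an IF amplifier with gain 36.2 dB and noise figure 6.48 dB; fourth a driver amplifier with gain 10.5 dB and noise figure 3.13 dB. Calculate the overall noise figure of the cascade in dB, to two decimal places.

4.59 dB

Convert to linear (a loss of L dB is a gain of −L dB): F_i = 10^(NF_i/10), G_i = 10^(G_i,dB/10)
  Stage 1: F_1 = 10^(1.84/10) = 1.528, G_1 = 10^(13.2/10) = 20.89
  Stage 2: F_2 = 10^(9.59/10) = 9.099, G_2 = 10^(−7.67/10) = 0.1710
  Stage 3: F_3 = 10^(6.48/10) = 4.446, G_3 = 10^(36.2/10) = 4169
  Stage 4: F_4 = 10^(3.13/10) = 2.056, G_4 = 10^(10.5/10) = 11.22
Friis cascade:
  F = 1.528 + (9.099 − 1)/20.89 + (4.446 − 1)/3.573 + (2.056 − 1)/1.489×10⁴ = 2.880
NF = 10 log₁₀(2.880) = 4.59 dB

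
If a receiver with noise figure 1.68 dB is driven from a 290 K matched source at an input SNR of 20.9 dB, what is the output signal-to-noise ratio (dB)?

By definition F = SNR_in/SNR_out, so in dB: SNR_out = SNR_in − NF
SNR_out = 20.9 − 1.68 = 19.22 dB

19.22 dB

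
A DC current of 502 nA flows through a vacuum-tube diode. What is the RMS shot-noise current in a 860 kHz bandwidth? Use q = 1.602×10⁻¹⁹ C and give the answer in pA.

372 pA

I_n = √(2qI·B)
2qI·B = 2 × 1.602×10⁻¹⁹ × 5.02×10⁻⁷ × 8.60×10⁵ = 1.38×10⁻¹⁹ A²
I_n = √(1.38×10⁻¹⁹) = 3.72×10⁻¹⁰ A = 372 pA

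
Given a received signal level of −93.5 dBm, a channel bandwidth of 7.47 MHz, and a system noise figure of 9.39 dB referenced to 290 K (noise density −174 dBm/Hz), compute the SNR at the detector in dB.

2.4 dB

Noise floor: N = −174 + 10 log₁₀(B) + NF
10 log₁₀(7.47×10⁶) = 68.73 dB
N = −174 + 68.73 + 9.39 = −95.88 dBm
SNR = P_sig − N = −93.5 − (−95.88) = 2.38 dB → 2.4 dB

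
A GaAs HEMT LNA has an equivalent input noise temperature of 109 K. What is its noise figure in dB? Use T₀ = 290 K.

F = 1 + T_e/T₀ = 1 + 109/290 = 1.37586
NF = 10 log₁₀(1.37586) = 1.39 dB

1.39 dB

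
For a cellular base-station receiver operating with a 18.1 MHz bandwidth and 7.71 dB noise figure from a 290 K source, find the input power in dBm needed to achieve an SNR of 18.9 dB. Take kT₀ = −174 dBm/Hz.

−74.8 dBm

Sensitivity = −174 + 10 log₁₀(B) + NF + SNR_min
= −174 + 72.58 + 7.71 + 18.9
= −74.81 dBm → −74.8 dBm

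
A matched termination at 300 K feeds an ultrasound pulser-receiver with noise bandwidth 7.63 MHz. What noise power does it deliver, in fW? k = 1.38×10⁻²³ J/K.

31.6 fW

P_n = kTB = 1.38×10⁻²³ × 300 × 7.63×10⁶ = 3.16×10⁻¹⁴ W = 31.6 fW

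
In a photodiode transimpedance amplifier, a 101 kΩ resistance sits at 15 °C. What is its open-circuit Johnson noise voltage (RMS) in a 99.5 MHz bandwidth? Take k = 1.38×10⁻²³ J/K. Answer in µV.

400 µV

T = 15 °C + 273.15 = 288.15 K
V_n = √(4kTRB)
4kTRB = 4 × 1.38×10⁻²³ × 288.15 × 1.01×10⁵ × 9.95×10⁷ = 1.60×10⁻⁷ V²
V_n = √(1.60×10⁻⁷) = 4.00×10⁻⁴ V = 400 µV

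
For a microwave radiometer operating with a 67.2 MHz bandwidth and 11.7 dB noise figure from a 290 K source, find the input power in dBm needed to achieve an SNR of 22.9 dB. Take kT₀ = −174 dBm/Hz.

Sensitivity = −174 + 10 log₁₀(B) + NF + SNR_min
= −174 + 78.27 + 11.7 + 22.9
= −61.13 dBm → −61.1 dBm

−61.1 dBm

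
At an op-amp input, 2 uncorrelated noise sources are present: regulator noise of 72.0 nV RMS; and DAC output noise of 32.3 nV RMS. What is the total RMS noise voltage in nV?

78.9 nV

Uncorrelated sources add in power (mean-square): V_tot = √(ΣV_i²)
V_tot = √[(7.20×10⁻⁸)² + (3.23×10⁻⁸)²] = 7.89×10⁻⁸ V = 78.9 nV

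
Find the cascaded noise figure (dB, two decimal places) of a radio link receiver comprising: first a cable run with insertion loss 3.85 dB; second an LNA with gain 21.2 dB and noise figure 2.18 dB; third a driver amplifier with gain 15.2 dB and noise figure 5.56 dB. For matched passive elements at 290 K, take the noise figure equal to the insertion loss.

Convert to linear (a loss of L dB is a gain of −L dB): F_i = 10^(NF_i/10), G_i = 10^(G_i,dB/10)
  Stage 1: F_1 = 10^(3.85/10) = 2.427, G_1 = 10^(−3.85/10) = 0.4121
  Stage 2: F_2 = 10^(2.18/10) = 1.652, G_2 = 10^(21.2/10) = 131.8
  Stage 3: F_3 = 10^(5.56/10) = 3.597, G_3 = 10^(15.2/10) = 33.11
Friis cascade:
  F = 2.427 + (1.652 − 1)/0.4121 + (3.597 − 1)/54.33 = 4.056
NF = 10 log₁₀(4.056) = 6.08 dB

6.08 dB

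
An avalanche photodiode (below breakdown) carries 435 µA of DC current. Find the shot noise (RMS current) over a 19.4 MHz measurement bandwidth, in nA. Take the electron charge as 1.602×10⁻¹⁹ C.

52.0 nA

I_n = √(2qI·B)
2qI·B = 2 × 1.602×10⁻¹⁹ × 4.35×10⁻⁴ × 1.94×10⁷ = 2.70×10⁻¹⁵ A²
I_n = √(2.70×10⁻¹⁵) = 5.20×10⁻⁸ A = 52.0 nA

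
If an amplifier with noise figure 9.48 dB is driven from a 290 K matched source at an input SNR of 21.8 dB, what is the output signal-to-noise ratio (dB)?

By definition F = SNR_in/SNR_out, so in dB: SNR_out = SNR_in − NF
SNR_out = 21.8 − 9.48 = 12.32 dB

12.32 dB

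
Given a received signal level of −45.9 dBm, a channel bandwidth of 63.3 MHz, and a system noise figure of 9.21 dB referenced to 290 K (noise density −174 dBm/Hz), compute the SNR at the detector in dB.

Noise floor: N = −174 + 10 log₁₀(B) + NF
10 log₁₀(6.33×10⁷) = 78.01 dB
N = −174 + 78.01 + 9.21 = −86.78 dBm
SNR = P_sig − N = −45.9 − (−86.78) = 40.88 dB → 40.9 dB

40.9 dB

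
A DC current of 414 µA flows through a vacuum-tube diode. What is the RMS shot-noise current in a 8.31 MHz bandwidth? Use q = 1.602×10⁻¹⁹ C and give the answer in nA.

33.2 nA

I_n = √(2qI·B)
2qI·B = 2 × 1.602×10⁻¹⁹ × 4.14×10⁻⁴ × 8.31×10⁶ = 1.10×10⁻¹⁵ A²
I_n = √(1.10×10⁻¹⁵) = 3.32×10⁻⁸ A = 33.2 nA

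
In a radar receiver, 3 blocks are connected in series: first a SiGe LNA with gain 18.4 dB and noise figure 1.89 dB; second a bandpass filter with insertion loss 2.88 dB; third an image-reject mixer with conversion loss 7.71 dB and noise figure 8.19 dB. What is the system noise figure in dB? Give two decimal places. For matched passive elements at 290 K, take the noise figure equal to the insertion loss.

Convert to linear (a loss of L dB is a gain of −L dB): F_i = 10^(NF_i/10), G_i = 10^(G_i,dB/10)
  Stage 1: F_1 = 10^(1.89/10) = 1.545, G_1 = 10^(18.4/10) = 69.18
  Stage 2: F_2 = 10^(2.88/10) = 1.941, G_2 = 10^(−2.88/10) = 0.5152
  Stage 3: F_3 = 10^(8.19/10) = 6.592, G_3 = 10^(−7.71/10) = 0.1694
Friis cascade:
  F = 1.545 + (1.941 − 1)/69.18 + (6.592 − 1)/35.65 = 1.716
NF = 10 log₁₀(1.716) = 2.34 dB

2.34 dB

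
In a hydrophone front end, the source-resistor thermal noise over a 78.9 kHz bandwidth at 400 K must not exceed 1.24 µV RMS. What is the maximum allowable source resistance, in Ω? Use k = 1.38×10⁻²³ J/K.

883 Ω

Johnson–Nyquist: V_n = √(4kTRB) ⇒ R = V_n² / (4kTB)
4kTB = 4 × 1.38×10⁻²³ × 400 × 7.89×10⁴ = 1.74×10⁻¹⁵
R = (1.24×10⁻⁶)² / 1.74×10⁻¹⁵ = 8.83×10² Ω = 883 Ω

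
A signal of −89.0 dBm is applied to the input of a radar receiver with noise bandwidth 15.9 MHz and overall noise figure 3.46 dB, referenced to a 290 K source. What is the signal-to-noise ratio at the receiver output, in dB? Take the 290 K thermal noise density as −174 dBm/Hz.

Noise floor: N = −174 + 10 log₁₀(B) + NF
10 log₁₀(1.59×10⁷) = 72.01 dB
N = −174 + 72.01 + 3.46 = −98.53 dBm
SNR = P_sig − N = −89.0 − (−98.53) = 9.53 dB → 9.5 dB

9.5 dB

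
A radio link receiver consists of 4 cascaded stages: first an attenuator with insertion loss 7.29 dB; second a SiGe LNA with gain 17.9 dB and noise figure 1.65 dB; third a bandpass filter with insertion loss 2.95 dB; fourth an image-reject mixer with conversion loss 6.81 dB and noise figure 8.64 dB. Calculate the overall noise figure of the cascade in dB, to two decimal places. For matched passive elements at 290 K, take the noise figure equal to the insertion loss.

Convert to linear (a loss of L dB is a gain of −L dB): F_i = 10^(NF_i/10), G_i = 10^(G_i,dB/10)
  Stage 1: F_1 = 10^(7.29/10) = 5.358, G_1 = 10^(−7.29/10) = 0.1866
  Stage 2: F_2 = 10^(1.65/10) = 1.462, G_2 = 10^(17.9/10) = 61.66
  Stage 3: F_3 = 10^(2.95/10) = 1.972, G_3 = 10^(−2.95/10) = 0.5070
  Stage 4: F_4 = 10^(8.64/10) = 7.311, G_4 = 10^(−6.81/10) = 0.2084
Friis cascade:
  F = 5.358 + (1.462 − 1)/0.1866 + (1.972 − 1)/11.51 + (7.311 − 1)/5.834 = 9.001
NF = 10 log₁₀(9.001) = 9.54 dB

9.54 dB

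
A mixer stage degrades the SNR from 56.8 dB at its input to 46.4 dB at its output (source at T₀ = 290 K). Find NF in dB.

10.4 dB

NF (dB) = SNR_in(dB) − SNR_out(dB) when the source is at T₀
NF = 56.8 − 46.4 = 10.4 dB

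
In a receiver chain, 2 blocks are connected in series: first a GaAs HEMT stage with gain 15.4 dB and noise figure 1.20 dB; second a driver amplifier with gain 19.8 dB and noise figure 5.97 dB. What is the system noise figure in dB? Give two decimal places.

1.47 dB

Convert to linear (a loss of L dB is a gain of −L dB): F_i = 10^(NF_i/10), G_i = 10^(G_i,dB/10)
  Stage 1: F_1 = 10^(1.20/10) = 1.318, G_1 = 10^(15.4/10) = 34.67
  Stage 2: F_2 = 10^(5.97/10) = 3.954, G_2 = 10^(19.8/10) = 95.50
Friis cascade:
  F = 1.318 + (3.954 − 1)/34.67 = 1.403
NF = 10 log₁₀(1.403) = 1.47 dB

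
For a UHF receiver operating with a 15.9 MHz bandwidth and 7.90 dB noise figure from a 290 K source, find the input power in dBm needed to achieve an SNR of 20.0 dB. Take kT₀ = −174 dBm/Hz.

Sensitivity = −174 + 10 log₁₀(B) + NF + SNR_min
= −174 + 72.01 + 7.90 + 20.0
= −74.09 dBm → −74.1 dBm

−74.1 dBm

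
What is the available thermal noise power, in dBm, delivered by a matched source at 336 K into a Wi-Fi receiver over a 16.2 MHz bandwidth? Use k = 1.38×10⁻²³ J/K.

P_n = kTB = 1.38×10⁻²³ × 336 × 1.62×10⁷ = 7.51×10⁻¹⁴ W
In dBm: 10 log₁₀(7.51×10⁻¹⁴ / 10⁻³) = −101.2 dBm

−101.2 dBm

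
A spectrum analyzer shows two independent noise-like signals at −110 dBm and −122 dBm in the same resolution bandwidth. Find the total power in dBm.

−109.7 dBm

Convert to linear, add, convert back:
P₁ = 1.00×10⁻¹⁴ W, P₂ = 6.31×10⁻¹⁶ W
P_tot = 1.06×10⁻¹⁴ W → 10 log₁₀(P_tot / 10⁻³) = −109.7 dBm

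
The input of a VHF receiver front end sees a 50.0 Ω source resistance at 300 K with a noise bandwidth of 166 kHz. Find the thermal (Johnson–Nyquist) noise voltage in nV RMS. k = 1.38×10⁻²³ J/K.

V_n = √(4kTRB)
4kTRB = 4 × 1.38×10⁻²³ × 300 × 5.00×10¹ × 1.66×10⁵ = 1.37×10⁻¹³ V²
V_n = √(1.37×10⁻¹³) = 3.71×10⁻⁷ V = 371 nV

371 nV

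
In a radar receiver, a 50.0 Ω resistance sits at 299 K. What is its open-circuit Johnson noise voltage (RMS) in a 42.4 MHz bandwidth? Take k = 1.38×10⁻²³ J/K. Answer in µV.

5.92 µV

V_n = √(4kTRB)
4kTRB = 4 × 1.38×10⁻²³ × 299 × 5.00×10¹ × 4.24×10⁷ = 3.50×10⁻¹¹ V²
V_n = √(3.50×10⁻¹¹) = 5.92×10⁻⁶ V = 5.92 µV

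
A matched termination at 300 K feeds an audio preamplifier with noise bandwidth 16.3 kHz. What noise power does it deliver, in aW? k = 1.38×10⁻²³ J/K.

67.5 aW

P_n = kTB = 1.38×10⁻²³ × 300 × 1.63×10⁴ = 6.75×10⁻¹⁷ W = 67.5 aW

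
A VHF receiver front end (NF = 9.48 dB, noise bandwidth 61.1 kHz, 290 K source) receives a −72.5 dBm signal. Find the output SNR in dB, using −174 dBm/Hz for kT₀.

Noise floor: N = −174 + 10 log₁₀(B) + NF
10 log₁₀(6.11×10⁴) = 47.86 dB
N = −174 + 47.86 + 9.48 = −116.66 dBm
SNR = P_sig − N = −72.5 − (−116.66) = 44.16 dB → 44.2 dB

44.2 dB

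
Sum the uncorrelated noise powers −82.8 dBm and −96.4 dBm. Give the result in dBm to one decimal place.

Convert to linear, add, convert back:
P₁ = 5.25×10⁻¹² W, P₂ = 2.29×10⁻¹³ W
P_tot = 5.48×10⁻¹² W → 10 log₁₀(P_tot / 10⁻³) = −82.6 dBm

−82.6 dBm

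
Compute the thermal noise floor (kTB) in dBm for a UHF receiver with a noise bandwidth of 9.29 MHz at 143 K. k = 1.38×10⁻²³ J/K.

P_n = kTB = 1.38×10⁻²³ × 143 × 9.29×10⁶ = 1.83×10⁻¹⁴ W
In dBm: 10 log₁₀(1.83×10⁻¹⁴ / 10⁻³) = −107.4 dBm

−107.4 dBm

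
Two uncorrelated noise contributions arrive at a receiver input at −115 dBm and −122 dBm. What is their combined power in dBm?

−114.2 dBm

Convert to linear, add, convert back:
P₁ = 3.16×10⁻¹⁵ W, P₂ = 6.31×10⁻¹⁶ W
P_tot = 3.79×10⁻¹⁵ W → 10 log₁₀(P_tot / 10⁻³) = −114.2 dBm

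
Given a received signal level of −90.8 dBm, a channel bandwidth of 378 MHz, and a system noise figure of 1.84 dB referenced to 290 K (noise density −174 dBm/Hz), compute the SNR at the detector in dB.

Noise floor: N = −174 + 10 log₁₀(B) + NF
10 log₁₀(3.78×10⁸) = 85.77 dB
N = −174 + 85.77 + 1.84 = −86.39 dBm
SNR = P_sig − N = −90.8 − (−86.39) = −4.41 dB → −4.4 dB

−4.4 dB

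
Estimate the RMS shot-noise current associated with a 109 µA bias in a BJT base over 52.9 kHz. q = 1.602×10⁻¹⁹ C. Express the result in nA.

1.36 nA

I_n = √(2qI·B)
2qI·B = 2 × 1.602×10⁻¹⁹ × 1.09×10⁻⁴ × 5.29×10⁴ = 1.85×10⁻¹⁸ A²
I_n = √(1.85×10⁻¹⁸) = 1.36×10⁻⁹ A = 1.36 nA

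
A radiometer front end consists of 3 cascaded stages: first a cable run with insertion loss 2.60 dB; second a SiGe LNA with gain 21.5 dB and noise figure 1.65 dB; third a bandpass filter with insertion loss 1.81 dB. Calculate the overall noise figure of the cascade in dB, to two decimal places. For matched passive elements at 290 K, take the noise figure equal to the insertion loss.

4.26 dB

Convert to linear (a loss of L dB is a gain of −L dB): F_i = 10^(NF_i/10), G_i = 10^(G_i,dB/10)
  Stage 1: F_1 = 10^(2.60/10) = 1.820, G_1 = 10^(−2.60/10) = 0.5495
  Stage 2: F_2 = 10^(1.65/10) = 1.462, G_2 = 10^(21.5/10) = 141.3
  Stage 3: F_3 = 10^(1.81/10) = 1.517, G_3 = 10^(−1.81/10) = 0.6592
Friis cascade:
  F = 1.820 + (1.462 − 1)/0.5495 + (1.517 − 1)/77.62 = 2.667
NF = 10 log₁₀(2.667) = 4.26 dB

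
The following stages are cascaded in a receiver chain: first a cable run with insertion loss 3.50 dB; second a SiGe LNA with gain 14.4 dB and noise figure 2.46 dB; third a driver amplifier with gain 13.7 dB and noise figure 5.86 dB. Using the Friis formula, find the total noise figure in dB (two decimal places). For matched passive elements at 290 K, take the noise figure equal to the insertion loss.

Convert to linear (a loss of L dB is a gain of −L dB): F_i = 10^(NF_i/10), G_i = 10^(G_i,dB/10)
  Stage 1: F_1 = 10^(3.50/10) = 2.239, G_1 = 10^(−3.50/10) = 0.4467
  Stage 2: F_2 = 10^(2.46/10) = 1.762, G_2 = 10^(14.4/10) = 27.54
  Stage 3: F_3 = 10^(5.86/10) = 3.855, G_3 = 10^(13.7/10) = 23.44
Friis cascade:
  F = 2.239 + (1.762 − 1)/0.4467 + (3.855 − 1)/12.30 = 4.177
NF = 10 log₁₀(4.177) = 6.21 dB

6.21 dB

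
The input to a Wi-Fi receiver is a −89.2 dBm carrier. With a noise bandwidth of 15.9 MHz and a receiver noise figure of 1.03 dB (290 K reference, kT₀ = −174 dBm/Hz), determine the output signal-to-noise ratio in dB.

11.8 dB

Noise floor: N = −174 + 10 log₁₀(B) + NF
10 log₁₀(1.59×10⁷) = 72.01 dB
N = −174 + 72.01 + 1.03 = −100.96 dBm
SNR = P_sig − N = −89.2 − (−100.96) = 11.76 dB → 11.8 dB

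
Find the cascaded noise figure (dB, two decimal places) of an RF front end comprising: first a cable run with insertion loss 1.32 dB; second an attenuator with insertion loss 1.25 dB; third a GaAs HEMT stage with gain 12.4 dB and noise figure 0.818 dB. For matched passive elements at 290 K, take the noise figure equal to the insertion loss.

Convert to linear (a loss of L dB is a gain of −L dB): F_i = 10^(NF_i/10), G_i = 10^(G_i,dB/10)
  Stage 1: F_1 = 10^(1.32/10) = 1.355, G_1 = 10^(−1.32/10) = 0.7379
  Stage 2: F_2 = 10^(1.25/10) = 1.334, G_2 = 10^(−1.25/10) = 0.7499
  Stage 3: F_3 = 10^(0.818/10) = 1.207, G_3 = 10^(12.4/10) = 17.38
Friis cascade:
  F = 1.355 + (1.334 − 1)/0.7379 + (1.207 − 1)/0.5534 = 2.182
NF = 10 log₁₀(2.182) = 3.39 dB

3.39 dB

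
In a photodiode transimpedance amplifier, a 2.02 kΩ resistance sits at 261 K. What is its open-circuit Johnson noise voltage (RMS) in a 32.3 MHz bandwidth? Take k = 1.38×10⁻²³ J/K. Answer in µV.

30.7 µV

V_n = √(4kTRB)
4kTRB = 4 × 1.38×10⁻²³ × 261 × 2.02×10³ × 3.23×10⁷ = 9.40×10⁻¹⁰ V²
V_n = √(9.40×10⁻¹⁰) = 3.07×10⁻⁵ V = 30.7 µV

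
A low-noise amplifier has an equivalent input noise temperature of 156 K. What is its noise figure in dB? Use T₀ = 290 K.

1.87 dB

F = 1 + T_e/T₀ = 1 + 156/290 = 1.53793
NF = 10 log₁₀(1.53793) = 1.87 dB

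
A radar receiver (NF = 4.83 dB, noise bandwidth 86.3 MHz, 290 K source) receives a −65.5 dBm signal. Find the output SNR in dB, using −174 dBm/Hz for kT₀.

24.3 dB

Noise floor: N = −174 + 10 log₁₀(B) + NF
10 log₁₀(8.63×10⁷) = 79.36 dB
N = −174 + 79.36 + 4.83 = −89.81 dBm
SNR = P_sig − N = −65.5 − (−89.81) = 24.31 dB → 24.3 dB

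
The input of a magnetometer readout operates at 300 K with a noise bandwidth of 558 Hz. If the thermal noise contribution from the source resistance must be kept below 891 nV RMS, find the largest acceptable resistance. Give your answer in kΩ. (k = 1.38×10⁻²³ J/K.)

85.9 kΩ

Johnson–Nyquist: V_n = √(4kTRB) ⇒ R = V_n² / (4kTB)
4kTB = 4 × 1.38×10⁻²³ × 300 × 5.58×10² = 9.24×10⁻¹⁸
R = (8.91×10⁻⁷)² / 9.24×10⁻¹⁸ = 8.59×10⁴ Ω = 85.9 kΩ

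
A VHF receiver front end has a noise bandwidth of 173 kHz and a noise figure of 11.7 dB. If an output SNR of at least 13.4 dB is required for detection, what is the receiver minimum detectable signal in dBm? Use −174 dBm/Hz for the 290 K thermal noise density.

−96.5 dBm

Sensitivity = −174 + 10 log₁₀(B) + NF + SNR_min
= −174 + 52.38 + 11.7 + 13.4
= −96.52 dBm → −96.5 dBm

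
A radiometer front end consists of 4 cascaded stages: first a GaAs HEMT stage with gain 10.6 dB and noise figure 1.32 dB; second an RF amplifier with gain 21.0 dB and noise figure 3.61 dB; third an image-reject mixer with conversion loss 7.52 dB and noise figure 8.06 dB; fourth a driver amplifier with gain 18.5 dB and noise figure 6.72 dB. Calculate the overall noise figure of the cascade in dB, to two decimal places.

1.72 dB

Convert to linear (a loss of L dB is a gain of −L dB): F_i = 10^(NF_i/10), G_i = 10^(G_i,dB/10)
  Stage 1: F_1 = 10^(1.32/10) = 1.355, G_1 = 10^(10.6/10) = 11.48
  Stage 2: F_2 = 10^(3.61/10) = 2.296, G_2 = 10^(21.0/10) = 125.9
  Stage 3: F_3 = 10^(8.06/10) = 6.397, G_3 = 10^(−7.52/10) = 0.1770
  Stage 4: F_4 = 10^(6.72/10) = 4.699, G_4 = 10^(18.5/10) = 70.79
Friis cascade:
  F = 1.355 + (2.296 − 1)/11.48 + (6.397 − 1)/1445 + (4.699 − 1)/255.9 = 1.486
NF = 10 log₁₀(1.486) = 1.72 dB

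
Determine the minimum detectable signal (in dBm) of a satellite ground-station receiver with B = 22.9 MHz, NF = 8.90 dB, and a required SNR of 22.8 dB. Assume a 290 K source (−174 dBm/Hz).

−68.7 dBm

Sensitivity = −174 + 10 log₁₀(B) + NF + SNR_min
= −174 + 73.6 + 8.90 + 22.8
= −68.70 dBm → −68.7 dBm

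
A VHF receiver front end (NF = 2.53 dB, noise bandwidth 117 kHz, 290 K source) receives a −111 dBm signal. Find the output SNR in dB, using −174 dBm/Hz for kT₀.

Noise floor: N = −174 + 10 log₁₀(B) + NF
10 log₁₀(1.17×10⁵) = 50.68 dB
N = −174 + 50.68 + 2.53 = −120.79 dBm
SNR = P_sig − N = −111 − (−120.79) = 9.79 dB → 9.8 dB

9.8 dB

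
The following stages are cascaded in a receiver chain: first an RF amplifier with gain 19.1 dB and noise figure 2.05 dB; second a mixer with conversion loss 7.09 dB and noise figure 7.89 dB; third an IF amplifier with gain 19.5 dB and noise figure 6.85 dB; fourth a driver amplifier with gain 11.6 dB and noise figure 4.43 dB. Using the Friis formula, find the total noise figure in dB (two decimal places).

Convert to linear (a loss of L dB is a gain of −L dB): F_i = 10^(NF_i/10), G_i = 10^(G_i,dB/10)
  Stage 1: F_1 = 10^(2.05/10) = 1.603, G_1 = 10^(19.1/10) = 81.28
  Stage 2: F_2 = 10^(7.89/10) = 6.152, G_2 = 10^(−7.09/10) = 0.1954
  Stage 3: F_3 = 10^(6.85/10) = 4.842, G_3 = 10^(19.5/10) = 89.13
  Stage 4: F_4 = 10^(4.43/10) = 2.773, G_4 = 10^(11.6/10) = 14.45
Friis cascade:
  F = 1.603 + (6.152 − 1)/81.28 + (4.842 − 1)/15.89 + (2.773 − 1)/1416 = 1.910
NF = 10 log₁₀(1.910) = 2.81 dB

2.81 dB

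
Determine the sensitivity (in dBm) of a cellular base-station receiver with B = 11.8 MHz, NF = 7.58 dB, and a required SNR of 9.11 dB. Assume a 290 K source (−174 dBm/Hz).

−86.6 dBm

Sensitivity = −174 + 10 log₁₀(B) + NF + SNR_min
= −174 + 70.72 + 7.58 + 9.11
= −86.59 dBm → −86.6 dBm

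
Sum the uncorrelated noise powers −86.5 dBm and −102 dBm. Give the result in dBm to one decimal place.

Convert to linear, add, convert back:
P₁ = 2.24×10⁻¹² W, P₂ = 6.31×10⁻¹⁴ W
P_tot = 2.30×10⁻¹² W → 10 log₁₀(P_tot / 10⁻³) = −86.4 dBm

−86.4 dBm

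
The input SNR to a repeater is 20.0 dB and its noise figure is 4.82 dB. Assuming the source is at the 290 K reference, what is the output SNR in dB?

By definition F = SNR_in/SNR_out, so in dB: SNR_out = SNR_in − NF
SNR_out = 20.0 − 4.82 = 15.18 dB

15.18 dB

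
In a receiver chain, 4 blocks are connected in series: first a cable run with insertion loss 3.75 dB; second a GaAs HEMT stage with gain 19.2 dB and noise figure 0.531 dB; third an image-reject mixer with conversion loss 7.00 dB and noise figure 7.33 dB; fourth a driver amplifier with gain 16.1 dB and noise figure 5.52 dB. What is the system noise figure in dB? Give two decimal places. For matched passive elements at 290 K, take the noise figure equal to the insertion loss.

Convert to linear (a loss of L dB is a gain of −L dB): F_i = 10^(NF_i/10), G_i = 10^(G_i,dB/10)
  Stage 1: F_1 = 10^(3.75/10) = 2.371, G_1 = 10^(−3.75/10) = 0.4217
  Stage 2: F_2 = 10^(0.531/10) = 1.130, G_2 = 10^(19.2/10) = 83.18
  Stage 3: F_3 = 10^(7.33/10) = 5.408, G_3 = 10^(−7.00/10) = 0.1995
  Stage 4: F_4 = 10^(5.52/10) = 3.565, G_4 = 10^(16.1/10) = 40.74
Friis cascade:
  F = 2.371 + (1.130 − 1)/0.4217 + (5.408 − 1)/35.08 + (3.565 − 1)/6.998 = 3.172
NF = 10 log₁₀(3.172) = 5.01 dB

5.01 dB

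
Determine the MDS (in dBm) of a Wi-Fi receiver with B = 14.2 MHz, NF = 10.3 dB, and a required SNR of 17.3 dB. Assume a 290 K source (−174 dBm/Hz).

−74.9 dBm

Sensitivity = −174 + 10 log₁₀(B) + NF + SNR_min
= −174 + 71.52 + 10.3 + 17.3
= −74.88 dBm → −74.9 dBm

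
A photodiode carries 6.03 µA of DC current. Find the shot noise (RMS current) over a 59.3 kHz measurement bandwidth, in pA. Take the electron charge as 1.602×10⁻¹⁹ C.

I_n = √(2qI·B)
2qI·B = 2 × 1.602×10⁻¹⁹ × 6.03×10⁻⁶ × 5.93×10⁴ = 1.15×10⁻¹⁹ A²
I_n = √(1.15×10⁻¹⁹) = 3.38×10⁻¹⁰ A = 338 pA

338 pA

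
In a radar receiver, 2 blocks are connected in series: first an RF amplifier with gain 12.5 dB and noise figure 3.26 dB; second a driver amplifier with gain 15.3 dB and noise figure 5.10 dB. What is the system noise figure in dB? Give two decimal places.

3.51 dB

Convert to linear (a loss of L dB is a gain of −L dB): F_i = 10^(NF_i/10), G_i = 10^(G_i,dB/10)
  Stage 1: F_1 = 10^(3.26/10) = 2.118, G_1 = 10^(12.5/10) = 17.78
  Stage 2: F_2 = 10^(5.10/10) = 3.236, G_2 = 10^(15.3/10) = 33.88
Friis cascade:
  F = 2.118 + (3.236 − 1)/17.78 = 2.244
NF = 10 log₁₀(2.244) = 3.51 dB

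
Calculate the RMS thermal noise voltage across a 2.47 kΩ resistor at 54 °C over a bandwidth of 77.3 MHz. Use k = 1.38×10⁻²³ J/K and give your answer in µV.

T = 54 °C + 273.15 = 327.15 K
V_n = √(4kTRB)
4kTRB = 4 × 1.38×10⁻²³ × 327.15 × 2.47×10³ × 7.73×10⁷ = 3.45×10⁻⁹ V²
V_n = √(3.45×10⁻⁹) = 5.87×10⁻⁵ V = 58.7 µV

58.7 µV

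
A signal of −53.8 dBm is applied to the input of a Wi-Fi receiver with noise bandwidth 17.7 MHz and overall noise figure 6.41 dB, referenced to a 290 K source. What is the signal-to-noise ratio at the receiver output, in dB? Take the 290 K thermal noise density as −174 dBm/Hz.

Noise floor: N = −174 + 10 log₁₀(B) + NF
10 log₁₀(1.77×10⁷) = 72.48 dB
N = −174 + 72.48 + 6.41 = −95.11 dBm
SNR = P_sig − N = −53.8 − (−95.11) = 41.31 dB → 41.3 dB

41.3 dB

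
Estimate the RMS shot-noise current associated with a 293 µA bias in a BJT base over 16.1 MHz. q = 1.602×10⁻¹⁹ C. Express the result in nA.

I_n = √(2qI·B)
2qI·B = 2 × 1.602×10⁻¹⁹ × 2.93×10⁻⁴ × 1.61×10⁷ = 1.51×10⁻¹⁵ A²
I_n = √(1.51×10⁻¹⁵) = 3.89×10⁻⁸ A = 38.9 nA

38.9 nA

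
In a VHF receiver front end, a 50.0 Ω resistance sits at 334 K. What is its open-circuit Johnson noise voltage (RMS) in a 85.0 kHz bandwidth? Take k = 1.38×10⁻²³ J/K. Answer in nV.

V_n = √(4kTRB)
4kTRB = 4 × 1.38×10⁻²³ × 334 × 5.00×10¹ × 8.50×10⁴ = 7.84×10⁻¹⁴ V²
V_n = √(7.84×10⁻¹⁴) = 2.80×10⁻⁷ V = 280 nV

280 nV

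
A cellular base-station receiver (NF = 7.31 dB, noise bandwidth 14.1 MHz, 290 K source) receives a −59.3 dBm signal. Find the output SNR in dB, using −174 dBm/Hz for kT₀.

Noise floor: N = −174 + 10 log₁₀(B) + NF
10 log₁₀(1.41×10⁷) = 71.49 dB
N = −174 + 71.49 + 7.31 = −95.20 dBm
SNR = P_sig − N = −59.3 − (−95.20) = 35.90 dB → 35.9 dB

35.9 dB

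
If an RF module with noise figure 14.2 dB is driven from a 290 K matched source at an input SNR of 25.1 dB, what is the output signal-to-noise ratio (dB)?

By definition F = SNR_in/SNR_out, so in dB: SNR_out = SNR_in − NF
SNR_out = 25.1 − 14.2 = 10.9 dB

10.9 dB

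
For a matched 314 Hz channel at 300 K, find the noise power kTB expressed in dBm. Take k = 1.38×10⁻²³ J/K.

−148.9 dBm

P_n = kTB = 1.38×10⁻²³ × 300 × 3.14×10² = 1.30×10⁻¹⁸ W
In dBm: 10 log₁₀(1.30×10⁻¹⁸ / 10⁻³) = −148.9 dBm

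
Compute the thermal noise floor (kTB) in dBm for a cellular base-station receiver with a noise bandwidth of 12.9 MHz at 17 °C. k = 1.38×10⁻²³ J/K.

−102.9 dBm

T = 17 °C + 273.15 = 290.15 K
P_n = kTB = 1.38×10⁻²³ × 290.15 × 1.29×10⁷ = 5.17×10⁻¹⁴ W
In dBm: 10 log₁₀(5.17×10⁻¹⁴ / 10⁻³) = −102.9 dBm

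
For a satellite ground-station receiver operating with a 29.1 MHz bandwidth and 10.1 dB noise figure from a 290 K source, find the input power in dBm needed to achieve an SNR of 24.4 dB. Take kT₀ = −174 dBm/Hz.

−64.9 dBm

Sensitivity = −174 + 10 log₁₀(B) + NF + SNR_min
= −174 + 74.64 + 10.1 + 24.4
= −64.86 dBm → −64.9 dBm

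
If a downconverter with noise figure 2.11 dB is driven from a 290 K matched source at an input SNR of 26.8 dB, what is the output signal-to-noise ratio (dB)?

By definition F = SNR_in/SNR_out, so in dB: SNR_out = SNR_in − NF
SNR_out = 26.8 − 2.11 = 24.69 dB

24.69 dB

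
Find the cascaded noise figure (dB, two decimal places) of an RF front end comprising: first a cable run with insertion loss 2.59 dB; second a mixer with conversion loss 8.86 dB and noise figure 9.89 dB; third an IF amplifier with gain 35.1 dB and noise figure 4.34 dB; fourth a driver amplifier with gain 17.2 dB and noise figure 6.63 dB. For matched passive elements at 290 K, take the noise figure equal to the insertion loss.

16.20 dB

Convert to linear (a loss of L dB is a gain of −L dB): F_i = 10^(NF_i/10), G_i = 10^(G_i,dB/10)
  Stage 1: F_1 = 10^(2.59/10) = 1.816, G_1 = 10^(−2.59/10) = 0.5508
  Stage 2: F_2 = 10^(9.89/10) = 9.750, G_2 = 10^(−8.86/10) = 0.1300
  Stage 3: F_3 = 10^(4.34/10) = 2.716, G_3 = 10^(35.1/10) = 3236
  Stage 4: F_4 = 10^(6.63/10) = 4.603, G_4 = 10^(17.2/10) = 52.48
Friis cascade:
  F = 1.816 + (9.750 − 1)/0.5508 + (2.716 − 1)/0.07161 + (4.603 − 1)/231.7 = 41.68
NF = 10 log₁₀(41.68) = 16.20 dB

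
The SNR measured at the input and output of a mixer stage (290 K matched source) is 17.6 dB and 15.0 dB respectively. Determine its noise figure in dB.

2.6 dB

NF (dB) = SNR_in(dB) − SNR_out(dB) when the source is at T₀
NF = 17.6 − 15.0 = 2.6 dB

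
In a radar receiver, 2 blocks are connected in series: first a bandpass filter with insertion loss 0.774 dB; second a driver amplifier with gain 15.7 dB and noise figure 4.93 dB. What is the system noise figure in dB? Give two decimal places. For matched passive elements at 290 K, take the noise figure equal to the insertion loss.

5.70 dB

Convert to linear (a loss of L dB is a gain of −L dB): F_i = 10^(NF_i/10), G_i = 10^(G_i,dB/10)
  Stage 1: F_1 = 10^(0.774/10) = 1.195, G_1 = 10^(−0.774/10) = 0.8368
  Stage 2: F_2 = 10^(4.93/10) = 3.112, G_2 = 10^(15.7/10) = 37.15
Friis cascade:
  F = 1.195 + (3.112 − 1)/0.8368 = 3.719
NF = 10 log₁₀(3.719) = 5.70 dB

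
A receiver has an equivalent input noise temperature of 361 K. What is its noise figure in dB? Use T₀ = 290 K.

3.51 dB

F = 1 + T_e/T₀ = 1 + 361/290 = 2.24483
NF = 10 log₁₀(2.24483) = 3.51 dB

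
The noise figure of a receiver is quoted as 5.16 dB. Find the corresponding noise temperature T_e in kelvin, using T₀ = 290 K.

F = 10^(5.16/10) = 3.28095
T_e = (F − 1)·T₀ = (3.28095 − 1) × 290 = 661 K

661 K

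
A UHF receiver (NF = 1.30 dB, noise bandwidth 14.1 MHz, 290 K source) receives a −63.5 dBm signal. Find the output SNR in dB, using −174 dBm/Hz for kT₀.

Noise floor: N = −174 + 10 log₁₀(B) + NF
10 log₁₀(1.41×10⁷) = 71.49 dB
N = −174 + 71.49 + 1.30 = −101.21 dBm
SNR = P_sig − N = −63.5 − (−101.21) = 37.71 dB → 37.7 dB

37.7 dB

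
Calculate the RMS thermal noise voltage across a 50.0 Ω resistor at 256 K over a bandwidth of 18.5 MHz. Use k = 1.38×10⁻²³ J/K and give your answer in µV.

V_n = √(4kTRB)
4kTRB = 4 × 1.38×10⁻²³ × 256 × 5.00×10¹ × 1.85×10⁷ = 1.31×10⁻¹¹ V²
V_n = √(1.31×10⁻¹¹) = 3.62×10⁻⁶ V = 3.62 µV

3.62 µV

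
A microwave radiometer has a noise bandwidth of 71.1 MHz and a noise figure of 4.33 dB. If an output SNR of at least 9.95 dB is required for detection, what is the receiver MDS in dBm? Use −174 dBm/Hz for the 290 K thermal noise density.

Sensitivity = −174 + 10 log₁₀(B) + NF + SNR_min
= −174 + 78.52 + 4.33 + 9.95
= −81.20 dBm → −81.2 dBm

−81.2 dBm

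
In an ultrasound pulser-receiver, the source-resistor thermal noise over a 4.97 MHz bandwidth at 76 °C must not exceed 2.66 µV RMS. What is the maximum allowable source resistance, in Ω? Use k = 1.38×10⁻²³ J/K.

T = 76 °C + 273.15 = 349.15 K
Johnson–Nyquist: V_n = √(4kTRB) ⇒ R = V_n² / (4kTB)
4kTB = 4 × 1.38×10⁻²³ × 349.15 × 4.97×10⁶ = 9.58×10⁻¹⁴
R = (2.66×10⁻⁶)² / 9.58×10⁻¹⁴ = 7.39×10¹ Ω = 73.9 Ω

73.9 Ω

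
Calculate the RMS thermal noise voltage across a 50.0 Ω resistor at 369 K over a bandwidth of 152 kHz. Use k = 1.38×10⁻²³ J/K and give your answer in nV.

393 nV

V_n = √(4kTRB)
4kTRB = 4 × 1.38×10⁻²³ × 369 × 5.00×10¹ × 1.52×10⁵ = 1.55×10⁻¹³ V²
V_n = √(1.55×10⁻¹³) = 3.93×10⁻⁷ V = 393 nV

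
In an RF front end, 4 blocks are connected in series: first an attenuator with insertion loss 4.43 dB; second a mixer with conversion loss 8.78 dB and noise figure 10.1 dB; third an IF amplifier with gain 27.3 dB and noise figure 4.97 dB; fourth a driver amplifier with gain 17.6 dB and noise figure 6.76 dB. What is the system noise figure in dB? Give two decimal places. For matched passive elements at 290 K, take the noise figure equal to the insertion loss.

Convert to linear (a loss of L dB is a gain of −L dB): F_i = 10^(NF_i/10), G_i = 10^(G_i,dB/10)
  Stage 1: F_1 = 10^(4.43/10) = 2.773, G_1 = 10^(−4.43/10) = 0.3606
  Stage 2: F_2 = 10^(10.1/10) = 10.23, G_2 = 10^(−8.78/10) = 0.1324
  Stage 3: F_3 = 10^(4.97/10) = 3.141, G_3 = 10^(27.3/10) = 537.0
  Stage 4: F_4 = 10^(6.76/10) = 4.742, G_4 = 10^(17.6/10) = 57.54
Friis cascade:
  F = 2.773 + (10.23 − 1)/0.3606 + (3.141 − 1)/0.04775 + (4.742 − 1)/25.64 = 73.35
NF = 10 log₁₀(73.35) = 18.65 dB

18.65 dB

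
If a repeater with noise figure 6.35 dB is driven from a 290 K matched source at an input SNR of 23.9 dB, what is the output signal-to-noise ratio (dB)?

By definition F = SNR_in/SNR_out, so in dB: SNR_out = SNR_in − NF
SNR_out = 23.9 − 6.35 = 17.55 dB

17.55 dB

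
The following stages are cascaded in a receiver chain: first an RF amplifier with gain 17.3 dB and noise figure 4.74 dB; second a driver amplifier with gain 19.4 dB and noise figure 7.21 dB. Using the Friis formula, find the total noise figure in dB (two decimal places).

4.85 dB

Convert to linear (a loss of L dB is a gain of −L dB): F_i = 10^(NF_i/10), G_i = 10^(G_i,dB/10)
  Stage 1: F_1 = 10^(4.74/10) = 2.979, G_1 = 10^(17.3/10) = 53.70
  Stage 2: F_2 = 10^(7.21/10) = 5.260, G_2 = 10^(19.4/10) = 87.10
Friis cascade:
  F = 2.979 + (5.260 − 1)/53.70 = 3.058
NF = 10 log₁₀(3.058) = 4.85 dB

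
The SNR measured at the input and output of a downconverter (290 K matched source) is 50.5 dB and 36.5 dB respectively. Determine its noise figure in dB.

NF (dB) = SNR_in(dB) − SNR_out(dB) when the source is at T₀
NF = 50.5 − 36.5 = 14.0 dB

14.0 dB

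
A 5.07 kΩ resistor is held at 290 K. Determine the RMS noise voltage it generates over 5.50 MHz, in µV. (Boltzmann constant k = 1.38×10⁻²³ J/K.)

21.1 µV

V_n = √(4kTRB)
4kTRB = 4 × 1.38×10⁻²³ × 290 × 5.07×10³ × 5.50×10⁶ = 4.46×10⁻¹⁰ V²
V_n = √(4.46×10⁻¹⁰) = 2.11×10⁻⁵ V = 21.1 µV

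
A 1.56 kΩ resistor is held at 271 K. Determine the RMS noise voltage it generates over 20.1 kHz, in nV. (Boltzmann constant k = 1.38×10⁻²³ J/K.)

V_n = √(4kTRB)
4kTRB = 4 × 1.38×10⁻²³ × 271 × 1.56×10³ × 2.01×10⁴ = 4.69×10⁻¹³ V²
V_n = √(4.69×10⁻¹³) = 6.85×10⁻⁷ V = 685 nV

685 nV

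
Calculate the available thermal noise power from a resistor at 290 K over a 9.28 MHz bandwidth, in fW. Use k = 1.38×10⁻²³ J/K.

P_n = kTB = 1.38×10⁻²³ × 290 × 9.28×10⁶ = 3.71×10⁻¹⁴ W = 37.1 fW

37.1 fW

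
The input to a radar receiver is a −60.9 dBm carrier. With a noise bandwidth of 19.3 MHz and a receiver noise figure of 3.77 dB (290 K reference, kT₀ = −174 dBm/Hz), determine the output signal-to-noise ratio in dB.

Noise floor: N = −174 + 10 log₁₀(B) + NF
10 log₁₀(1.93×10⁷) = 72.86 dB
N = −174 + 72.86 + 3.77 = −97.37 dBm
SNR = P_sig − N = −60.9 − (−97.37) = 36.47 dB → 36.5 dB

36.5 dB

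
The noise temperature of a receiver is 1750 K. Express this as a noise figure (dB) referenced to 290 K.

8.47 dB

F = 1 + T_e/T₀ = 1 + 1750/290 = 7.03448
NF = 10 log₁₀(7.03448) = 8.47 dB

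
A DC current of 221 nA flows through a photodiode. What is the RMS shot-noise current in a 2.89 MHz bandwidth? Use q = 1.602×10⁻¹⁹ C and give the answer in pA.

I_n = √(2qI·B)
2qI·B = 2 × 1.602×10⁻¹⁹ × 2.21×10⁻⁷ × 2.89×10⁶ = 2.05×10⁻¹⁹ A²
I_n = √(2.05×10⁻¹⁹) = 4.52×10⁻¹⁰ A = 452 pA

452 pA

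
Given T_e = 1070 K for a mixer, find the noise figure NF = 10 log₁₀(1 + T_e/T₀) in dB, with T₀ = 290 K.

6.71 dB

F = 1 + T_e/T₀ = 1 + 1070/290 = 4.68966
NF = 10 log₁₀(4.68966) = 6.71 dB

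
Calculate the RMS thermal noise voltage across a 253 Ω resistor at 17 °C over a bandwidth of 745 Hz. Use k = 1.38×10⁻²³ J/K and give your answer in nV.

54.9 nV

T = 17 °C + 273.15 = 290.15 K
V_n = √(4kTRB)
4kTRB = 4 × 1.38×10⁻²³ × 290.15 × 2.53×10² × 7.45×10² = 3.02×10⁻¹⁵ V²
V_n = √(3.02×10⁻¹⁵) = 5.49×10⁻⁸ V = 54.9 nV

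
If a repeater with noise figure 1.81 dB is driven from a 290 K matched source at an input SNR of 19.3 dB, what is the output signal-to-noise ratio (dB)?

17.49 dB

By definition F = SNR_in/SNR_out, so in dB: SNR_out = SNR_in − NF
SNR_out = 19.3 − 1.81 = 17.49 dB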